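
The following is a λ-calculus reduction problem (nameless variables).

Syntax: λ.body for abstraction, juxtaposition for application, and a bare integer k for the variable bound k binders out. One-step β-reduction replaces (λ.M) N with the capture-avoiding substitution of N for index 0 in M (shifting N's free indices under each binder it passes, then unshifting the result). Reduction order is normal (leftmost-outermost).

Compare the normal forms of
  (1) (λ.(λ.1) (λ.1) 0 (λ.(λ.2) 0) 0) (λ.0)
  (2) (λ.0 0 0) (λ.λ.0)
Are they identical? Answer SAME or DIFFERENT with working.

Term A:
  start: (λ.(λ.1) (λ.1) 0 (λ.(λ.2) 0) 0) (λ.0)
  [1] (λ.λ.0) (λ.λ.0) (λ.0) (λ.(λ.λ.0) 0) (λ.0)
  [2] (λ.0) (λ.0) (λ.(λ.λ.0) 0) (λ.0)
  [3] (λ.0) (λ.(λ.λ.0) 0) (λ.0)
  [4] (λ.(λ.λ.0) 0) (λ.0)
  [5] (λ.λ.0) (λ.0)
  [6] λ.0

Term B:
  start: (λ.0 0 0) (λ.λ.0)
  [1] (λ.λ.0) (λ.λ.0) (λ.λ.0)
  [2] (λ.0) (λ.λ.0)
  [3] λ.λ.0

Answer: DIFFERENT — A ⇓ λ.0, B ⇓ λ.λ.0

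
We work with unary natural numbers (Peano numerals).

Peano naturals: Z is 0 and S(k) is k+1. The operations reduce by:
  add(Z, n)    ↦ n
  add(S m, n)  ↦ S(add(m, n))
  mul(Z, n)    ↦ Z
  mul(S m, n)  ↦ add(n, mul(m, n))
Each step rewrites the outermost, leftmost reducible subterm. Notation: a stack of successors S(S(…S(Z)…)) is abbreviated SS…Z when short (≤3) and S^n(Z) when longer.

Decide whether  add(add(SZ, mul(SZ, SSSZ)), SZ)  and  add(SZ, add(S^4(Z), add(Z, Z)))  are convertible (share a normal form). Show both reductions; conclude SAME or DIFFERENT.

Term A:
  start: add(add(SZ, mul(SZ, SSSZ)), SZ)
  [1] add(S(add(Z, mul(SZ, SSSZ))), SZ)
  [2] S(add(add(Z, mul(SZ, SSSZ)), SZ))
  [3] S(add(mul(SZ, SSSZ), SZ))
  [4] S(add(add(SSSZ, mul(Z, SSSZ)), SZ))
  [5] S(add(S(add(SSZ, mul(Z, SSSZ))), SZ))
  [6] S(S(add(add(SSZ, mul(Z, SSSZ)), SZ)))
  [7] S(S(add(S(add(SZ, mul(Z, SSSZ))), SZ)))
  [8] S(S(S(add(add(SZ, mul(Z, SSSZ)), SZ))))
  [9] S(S(S(add(S(add(Z, mul(Z, SSSZ))), SZ))))
  [10] S(S(S(S(add(add(Z, mul(Z, SSSZ)), SZ)))))
  [11] S(S(S(S(add(mul(Z, SSSZ), SZ)))))
  [12] S(S(S(S(add(Z, SZ)))))
  [13] S^5(Z)

Term B:
  start: add(SZ, add(S^4(Z), add(Z, Z)))
  [1] S(add(Z, add(S^4(Z), add(Z, Z))))
  [2] S(add(S^4(Z), add(Z, Z)))
  [3] S(S(add(SSSZ, add(Z, Z))))
  [4] S(S(S(add(SSZ, add(Z, Z)))))
  [5] S(S(S(S(add(SZ, add(Z, Z))))))
  [6] S(S(S(S(S(add(Z, add(Z, Z)))))))
  [7] S(S(S(S(S(add(Z, Z))))))
  [8] S^5(Z)

Answer: SAME — A ⇓ S^5(Z), B ⇓ S^5(Z)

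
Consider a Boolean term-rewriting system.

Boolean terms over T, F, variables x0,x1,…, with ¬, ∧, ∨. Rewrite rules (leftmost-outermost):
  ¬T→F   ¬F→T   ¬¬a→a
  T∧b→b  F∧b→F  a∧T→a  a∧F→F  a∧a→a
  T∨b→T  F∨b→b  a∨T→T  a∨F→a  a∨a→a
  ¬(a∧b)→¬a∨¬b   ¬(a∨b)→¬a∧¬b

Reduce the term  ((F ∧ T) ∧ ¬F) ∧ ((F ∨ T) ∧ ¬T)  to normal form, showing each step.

Answer: normal form = F  (in 3 steps)

Reduction:
  start: ((F ∧ T) ∧ ¬F) ∧ ((F ∨ T) ∧ ¬T)
  [1] (F ∧ ¬F) ∧ ((F ∨ T) ∧ ¬T)
  [2] F ∧ ((F ∨ T) ∧ ¬T)
  [3] F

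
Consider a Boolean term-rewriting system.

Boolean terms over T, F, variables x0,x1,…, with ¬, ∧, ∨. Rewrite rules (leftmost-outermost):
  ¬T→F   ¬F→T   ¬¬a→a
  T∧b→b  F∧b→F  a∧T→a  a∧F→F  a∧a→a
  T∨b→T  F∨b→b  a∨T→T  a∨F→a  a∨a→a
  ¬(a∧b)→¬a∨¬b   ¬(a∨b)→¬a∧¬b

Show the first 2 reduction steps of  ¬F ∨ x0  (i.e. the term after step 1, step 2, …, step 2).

  start: ¬F ∨ x0
  [1] T ∨ x0
  [2] T

Answer: after 2 steps: T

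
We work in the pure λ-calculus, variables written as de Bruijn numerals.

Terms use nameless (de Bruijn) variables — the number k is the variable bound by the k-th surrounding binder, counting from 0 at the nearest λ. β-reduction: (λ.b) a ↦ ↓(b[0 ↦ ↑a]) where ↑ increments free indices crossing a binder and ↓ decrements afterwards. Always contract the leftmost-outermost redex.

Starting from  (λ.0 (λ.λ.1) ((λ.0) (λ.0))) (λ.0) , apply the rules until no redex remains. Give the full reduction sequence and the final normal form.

Answer: normal form = λ.λ.0  (in 4 steps)

Reduction:
  start: (λ.0 (λ.λ.1) ((λ.0) (λ.0))) (λ.0)
  step 1: (λ.0) (λ.λ.1) ((λ.0) (λ.0))
  step 2: (λ.λ.1) ((λ.0) (λ.0))
  step 3: λ.(λ.0) (λ.0)
  step 4: λ.λ.0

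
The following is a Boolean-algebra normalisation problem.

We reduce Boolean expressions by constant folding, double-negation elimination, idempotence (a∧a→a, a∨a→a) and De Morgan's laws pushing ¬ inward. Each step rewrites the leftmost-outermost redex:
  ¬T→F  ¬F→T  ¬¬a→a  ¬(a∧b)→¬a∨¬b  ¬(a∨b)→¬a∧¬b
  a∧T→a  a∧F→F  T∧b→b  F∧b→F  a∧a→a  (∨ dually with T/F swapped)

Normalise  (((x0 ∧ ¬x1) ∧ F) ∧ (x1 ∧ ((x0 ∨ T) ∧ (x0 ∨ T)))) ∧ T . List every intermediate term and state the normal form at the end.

  start: (((x0 ∧ ¬x1) ∧ F) ∧ (x1 ∧ ((x0 ∨ T) ∧ (x0 ∨ T)))) ∧ T
  [1] ((x0 ∧ ¬x1) ∧ F) ∧ (x1 ∧ ((x0 ∨ T) ∧ (x0 ∨ T)))
  [2] F ∧ (x1 ∧ ((x0 ∨ T) ∧ (x0 ∨ T)))
  [3] F

Answer: normal form = F  (in 3 steps)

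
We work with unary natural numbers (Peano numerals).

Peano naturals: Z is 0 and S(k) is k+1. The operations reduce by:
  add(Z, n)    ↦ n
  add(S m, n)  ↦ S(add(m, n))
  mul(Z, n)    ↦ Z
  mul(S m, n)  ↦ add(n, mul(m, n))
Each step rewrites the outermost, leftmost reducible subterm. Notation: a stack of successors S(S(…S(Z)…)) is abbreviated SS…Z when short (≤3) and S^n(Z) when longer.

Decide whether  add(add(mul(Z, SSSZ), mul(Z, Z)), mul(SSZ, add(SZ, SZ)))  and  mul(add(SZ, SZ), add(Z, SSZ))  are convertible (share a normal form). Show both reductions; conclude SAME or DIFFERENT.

Term A:
  start: add(add(mul(Z, SSSZ), mul(Z, Z)), mul(SSZ, add(SZ, SZ)))
  step 1: add(add(Z, mul(Z, Z)), mul(SSZ, add(SZ, SZ)))
  step 2: add(mul(Z, Z), mul(SSZ, add(SZ, SZ)))
  step 3: add(Z, mul(SSZ, add(SZ, SZ)))
  step 4: mul(SSZ, add(SZ, SZ))
  step 5: add(add(SZ, SZ), mul(SZ, add(SZ, SZ)))
  step 6: add(S(add(Z, SZ)), mul(SZ, add(SZ, SZ)))
  step 7: S(add(add(Z, SZ), mul(SZ, add(SZ, SZ))))
  step 8: S(add(SZ, mul(SZ, add(SZ, SZ))))
  step 9: S(S(add(Z, mul(SZ, add(SZ, SZ)))))
  step 10: S(S(mul(SZ, add(SZ, SZ))))
  step 11: S(S(add(add(SZ, SZ), mul(Z, add(SZ, SZ)))))
  step 12: S(S(add(S(add(Z, SZ)), mul(Z, add(SZ, SZ)))))
  step 13: S(S(S(add(add(Z, SZ), mul(Z, add(SZ, SZ))))))
  step 14: S(S(S(add(SZ, mul(Z, add(SZ, SZ))))))
  step 15: S(S(S(S(add(Z, mul(Z, add(SZ, SZ)))))))
  step 16: S(S(S(S(mul(Z, add(SZ, SZ))))))
  step 17: S^4(Z)

Term B:
  start: mul(add(SZ, SZ), add(Z, SSZ))
  step 1: mul(S(add(Z, SZ)), add(Z, SSZ))
  step 2: add(add(Z, SSZ), mul(add(Z, SZ), add(Z, SSZ)))
  step 3: add(SSZ, mul(add(Z, SZ), add(Z, SSZ)))
  step 4: S(add(SZ, mul(add(Z, SZ), add(Z, SSZ))))
  step 5: S(S(add(Z, mul(add(Z, SZ), add(Z, SSZ)))))
  step 6: S(S(mul(add(Z, SZ), add(Z, SSZ))))
  step 7: S(S(mul(SZ, add(Z, SSZ))))
  step 8: S(S(add(add(Z, SSZ), mul(Z, add(Z, SSZ)))))
  step 9: S(S(add(SSZ, mul(Z, add(Z, SSZ)))))
  step 10: S(S(S(add(SZ, mul(Z, add(Z, SSZ))))))
  step 11: S(S(S(S(add(Z, mul(Z, add(Z, SSZ)))))))
  step 12: S(S(S(S(mul(Z, add(Z, SSZ))))))
  step 13: S^4(Z)

Answer: SAME — A ⇓ S^4(Z), B ⇓ S^4(Z)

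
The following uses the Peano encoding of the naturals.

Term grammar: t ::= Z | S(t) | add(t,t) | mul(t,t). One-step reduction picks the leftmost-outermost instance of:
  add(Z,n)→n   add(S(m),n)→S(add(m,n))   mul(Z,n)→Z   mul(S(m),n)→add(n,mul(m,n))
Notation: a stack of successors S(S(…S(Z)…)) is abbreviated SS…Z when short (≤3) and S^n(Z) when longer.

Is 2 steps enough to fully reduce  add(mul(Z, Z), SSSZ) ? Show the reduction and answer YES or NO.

Answer: YES — reaches normal form SSSZ in 2 ≤ 2 steps

Derivation:
  start: add(mul(Z, Z), SSSZ)
  →1  add(Z, SSSZ)
  →2  SSSZ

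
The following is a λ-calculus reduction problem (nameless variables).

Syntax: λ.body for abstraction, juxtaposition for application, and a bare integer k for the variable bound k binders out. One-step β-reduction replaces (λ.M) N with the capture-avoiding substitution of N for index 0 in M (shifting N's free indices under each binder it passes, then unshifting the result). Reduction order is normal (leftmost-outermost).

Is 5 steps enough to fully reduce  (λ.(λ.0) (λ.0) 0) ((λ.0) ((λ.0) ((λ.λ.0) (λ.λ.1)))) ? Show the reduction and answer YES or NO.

  start: (λ.(λ.0) (λ.0) 0) ((λ.0) ((λ.0) ((λ.λ.0) (λ.λ.1))))
  step 1: (λ.0) (λ.0) ((λ.0) ((λ.0) ((λ.λ.0) (λ.λ.1))))
  step 2: (λ.0) ((λ.0) ((λ.0) ((λ.λ.0) (λ.λ.1))))
  step 3: (λ.0) ((λ.0) ((λ.λ.0) (λ.λ.1)))
  step 4: (λ.0) ((λ.λ.0) (λ.λ.1))
  step 5: (λ.λ.0) (λ.λ.1)

Answer: NO — after 5 steps the term is (λ.λ.0) (λ.λ.1), not yet normal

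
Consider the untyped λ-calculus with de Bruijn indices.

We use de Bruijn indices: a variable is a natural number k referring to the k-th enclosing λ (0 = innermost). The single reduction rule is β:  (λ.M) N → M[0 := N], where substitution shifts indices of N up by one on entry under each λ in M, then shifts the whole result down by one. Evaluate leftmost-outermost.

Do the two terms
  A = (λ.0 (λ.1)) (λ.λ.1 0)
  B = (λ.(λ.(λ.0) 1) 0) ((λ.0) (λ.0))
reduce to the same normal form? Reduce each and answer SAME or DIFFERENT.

Answer: DIFFERENT — A ⇓ λ.λ.λ.1 0, B ⇓ λ.0

Reduction:
Term A:
  start: (λ.0 (λ.1)) (λ.λ.1 0)
  step 1: (λ.λ.1 0) (λ.λ.λ.1 0)
  step 2: λ.(λ.λ.λ.1 0) 0
  step 3: λ.λ.λ.1 0

Term B:
  start: (λ.(λ.(λ.0) 1) 0) ((λ.0) (λ.0))
  step 1: (λ.(λ.0) ((λ.0) (λ.0))) ((λ.0) (λ.0))
  step 2: (λ.0) ((λ.0) (λ.0))
  step 3: (λ.0) (λ.0)
  step 4: λ.0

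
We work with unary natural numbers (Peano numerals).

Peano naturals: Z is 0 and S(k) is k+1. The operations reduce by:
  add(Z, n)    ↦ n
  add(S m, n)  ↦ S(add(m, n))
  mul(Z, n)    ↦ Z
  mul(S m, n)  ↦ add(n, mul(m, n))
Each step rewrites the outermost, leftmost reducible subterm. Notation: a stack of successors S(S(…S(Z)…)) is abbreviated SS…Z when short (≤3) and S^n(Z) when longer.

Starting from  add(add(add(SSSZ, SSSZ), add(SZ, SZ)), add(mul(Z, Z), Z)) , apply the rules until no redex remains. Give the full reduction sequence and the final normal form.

  start: add(add(add(SSSZ, SSSZ), add(SZ, SZ)), add(mul(Z, Z), Z))
  [1] add(add(S(add(SSZ, SSSZ)), add(SZ, SZ)), add(mul(Z, Z), Z))
  [2] add(S(add(add(SSZ, SSSZ), add(SZ, SZ))), add(mul(Z, Z), Z))
  [3] S(add(add(add(SSZ, SSSZ), add(SZ, SZ)), add(mul(Z, Z), Z)))
  [4] S(add(add(S(add(SZ, SSSZ)), add(SZ, SZ)), add(mul(Z, Z), Z)))
  [5] S(add(S(add(add(SZ, SSSZ), add(SZ, SZ))), add(mul(Z, Z), Z)))
  [6] S(S(add(add(add(SZ, SSSZ), add(SZ, SZ)), add(mul(Z, Z), Z))))
  [7] S(S(add(add(S(add(Z, SSSZ)), add(SZ, SZ)), add(mul(Z, Z), Z))))
  [8] S(S(add(S(add(add(Z, SSSZ), add(SZ, SZ))), add(mul(Z, Z), Z))))
  [9] S(S(S(add(add(add(Z, SSSZ), add(SZ, SZ)), add(mul(Z, Z), Z)))))
  [10] S(S(S(add(add(SSSZ, add(SZ, SZ)), add(mul(Z, Z), Z)))))
  [11] S(S(S(add(S(add(SSZ, add(SZ, SZ))), add(mul(Z, Z), Z)))))
  [12] S(S(S(S(add(add(SSZ, add(SZ, SZ)), add(mul(Z, Z), Z))))))
  [13] S(S(S(S(add(S(add(SZ, add(SZ, SZ))), add(mul(Z, Z), Z))))))
  [14] S(S(S(S(S(add(add(SZ, add(SZ, SZ)), add(mul(Z, Z), Z)))))))
  [15] S(S(S(S(S(add(S(add(Z, add(SZ, SZ))), add(mul(Z, Z), Z)))))))
  [16] S(S(S(S(S(S(add(add(Z, add(SZ, SZ)), add(mul(Z, Z), Z))))))))
  [17] S(S(S(S(S(S(add(add(SZ, SZ), add(mul(Z, Z), Z))))))))
  [18] S(S(S(S(S(S(add(S(add(Z, SZ)), add(mul(Z, Z), Z))))))))
  [19] S(S(S(S(S(S(S(add(add(Z, SZ), add(mul(Z, Z), Z)))))))))
  [20] S(S(S(S(S(S(S(add(SZ, add(mul(Z, Z), Z)))))))))
  [21] S(S(S(S(S(S(S(S(add(Z, add(mul(Z, Z), Z))))))))))
  [22] S(S(S(S(S(S(S(S(add(mul(Z, Z), Z)))))))))
  [23] S(S(S(S(S(S(S(S(add(Z, Z)))))))))
  [24] S^8(Z)

Answer: normal form = S^8(Z)  (in 24 steps)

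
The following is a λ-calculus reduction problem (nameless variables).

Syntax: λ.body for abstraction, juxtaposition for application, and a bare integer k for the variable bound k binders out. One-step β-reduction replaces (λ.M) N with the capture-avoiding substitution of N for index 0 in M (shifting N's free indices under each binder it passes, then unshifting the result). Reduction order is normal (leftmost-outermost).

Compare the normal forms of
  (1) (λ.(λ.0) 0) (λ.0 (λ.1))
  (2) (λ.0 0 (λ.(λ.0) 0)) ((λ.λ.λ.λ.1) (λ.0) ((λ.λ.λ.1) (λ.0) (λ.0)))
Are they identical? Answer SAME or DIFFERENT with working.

Term A:
  start: (λ.(λ.0) 0) (λ.0 (λ.1))
  [1] (λ.0) (λ.0 (λ.1))
  [2] λ.0 (λ.1)

Term B:
  start: (λ.0 0 (λ.(λ.0) 0)) ((λ.λ.λ.λ.1) (λ.0) ((λ.λ.λ.1) (λ.0) (λ.0)))
  [1] (λ.λ.λ.λ.1) (λ.0) ((λ.λ.λ.1) (λ.0) (λ.0)) ((λ.λ.λ.λ.1) (λ.0) ((λ.λ.λ.1) (λ.0) (λ.0))) (λ.(λ.0) 0)
  [2] (λ.λ.λ.1) ((λ.λ.λ.1) (λ.0) (λ.0)) ((λ.λ.λ.λ.1) (λ.0) ((λ.λ.λ.1) (λ.0) (λ.0))) (λ.(λ.0) 0)
  [3] (λ.λ.1) ((λ.λ.λ.λ.1) (λ.0) ((λ.λ.λ.1) (λ.0) (λ.0))) (λ.(λ.0) 0)
  [4] (λ.(λ.λ.λ.λ.1) (λ.0) ((λ.λ.λ.1) (λ.0) (λ.0))) (λ.(λ.0) 0)
  [5] (λ.λ.λ.λ.1) (λ.0) ((λ.λ.λ.1) (λ.0) (λ.0))
  [6] (λ.λ.λ.1) ((λ.λ.λ.1) (λ.0) (λ.0))
  [7] λ.λ.1

Answer: DIFFERENT — A ⇓ λ.0 (λ.1), B ⇓ λ.λ.1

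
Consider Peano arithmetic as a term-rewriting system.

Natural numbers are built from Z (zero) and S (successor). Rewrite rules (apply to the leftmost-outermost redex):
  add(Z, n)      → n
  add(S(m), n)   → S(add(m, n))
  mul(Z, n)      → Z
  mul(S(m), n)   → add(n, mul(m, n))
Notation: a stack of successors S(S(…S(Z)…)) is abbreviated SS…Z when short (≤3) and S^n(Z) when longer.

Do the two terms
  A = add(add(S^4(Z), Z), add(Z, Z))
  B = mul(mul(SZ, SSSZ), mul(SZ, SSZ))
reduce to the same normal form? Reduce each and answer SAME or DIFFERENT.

Answer: DIFFERENT — A ⇓ S^4(Z), B ⇓ S^6(Z)

Working:
Term A:
  start: add(add(S^4(Z), Z), add(Z, Z))
  [1] add(S(add(SSSZ, Z)), add(Z, Z))
  [2] S(add(add(SSSZ, Z), add(Z, Z)))
  [3] S(add(S(add(SSZ, Z)), add(Z, Z)))
  [4] S(S(add(add(SSZ, Z), add(Z, Z))))
  [5] S(S(add(S(add(SZ, Z)), add(Z, Z))))
  [6] S(S(S(add(add(SZ, Z), add(Z, Z)))))
  [7] S(S(S(add(S(add(Z, Z)), add(Z, Z)))))
  [8] S(S(S(S(add(add(Z, Z), add(Z, Z))))))
  [9] S(S(S(S(add(Z, add(Z, Z))))))
  [10] S(S(S(S(add(Z, Z)))))
  [11] S^4(Z)

Term B:
  start: mul(mul(SZ, SSSZ), mul(SZ, SSZ))
  [1] mul(add(SSSZ, mul(Z, SSSZ)), mul(SZ, SSZ))
  [2] mul(S(add(SSZ, mul(Z, SSSZ))), mul(SZ, SSZ))
  [3] add(mul(SZ, SSZ), mul(add(SSZ, mul(Z, SSSZ)), mul(SZ, SSZ)))
  [4] add(add(SSZ, mul(Z, SSZ)), mul(add(SSZ, mul(Z, SSSZ)), mul(SZ, SSZ)))
  [5] add(S(add(SZ, mul(Z, SSZ))), mul(add(SSZ, mul(Z, SSSZ)), mul(SZ, SSZ)))
  [6] S(add(add(SZ, mul(Z, SSZ)), mul(add(SSZ, mul(Z, SSSZ)), mul(SZ, SSZ))))
  [7] S(add(S(add(Z, mul(Z, SSZ))), mul(add(SSZ, mul(Z, SSSZ)), mul(SZ, SSZ))))
  [8] S(S(add(add(Z, mul(Z, SSZ)), mul(add(SSZ, mul(Z, SSSZ)), mul(SZ, SSZ)))))
  [9] S(S(add(mul(Z, SSZ), mul(add(SSZ, mul(Z, SSSZ)), mul(SZ, SSZ)))))
  [10] S(S(add(Z, mul(add(SSZ, mul(Z, SSSZ)), mul(SZ, SSZ)))))
  [11] S(S(mul(add(SSZ, mul(Z, SSSZ)), mul(SZ, SSZ))))
  [12] S(S(mul(S(add(SZ, mul(Z, SSSZ))), mul(SZ, SSZ))))
  [13] S(S(add(mul(SZ, SSZ), mul(add(SZ, mul(Z, SSSZ)), mul(SZ, SSZ)))))
  [14] S(S(add(add(SSZ, mul(Z, SSZ)), mul(add(SZ, mul(Z, SSSZ)), mul(SZ, SSZ)))))
  [15] S(S(add(S(add(SZ, mul(Z, SSZ))), mul(add(SZ, mul(Z, SSSZ)), mul(SZ, SSZ)))))
  [16] S(S(S(add(add(SZ, mul(Z, SSZ)), mul(add(SZ, mul(Z, SSSZ)), mul(SZ, SSZ))))))
  [17] S(S(S(add(S(add(Z, mul(Z, SSZ))), mul(add(SZ, mul(Z, SSSZ)), mul(SZ, SSZ))))))
  [18] S(S(S(S(add(add(Z, mul(Z, SSZ)), mul(add(SZ, mul(Z, SSSZ)), mul(SZ, SSZ)))))))
  [19] S(S(S(S(add(mul(Z, SSZ), mul(add(SZ, mul(Z, SSSZ)), mul(SZ, SSZ)))))))
  [20] S(S(S(S(add(Z, mul(add(SZ, mul(Z, SSSZ)), mul(SZ, SSZ)))))))
  [21] S(S(S(S(mul(add(SZ, mul(Z, SSSZ)), mul(SZ, SSZ))))))
  [22] S(S(S(S(mul(S(add(Z, mul(Z, SSSZ))), mul(SZ, SSZ))))))
  [23] S(S(S(S(add(mul(SZ, SSZ), mul(add(Z, mul(Z, SSSZ)), mul(SZ, SSZ)))))))
  [24] S(S(S(S(add(add(SSZ, mul(Z, SSZ)), mul(add(Z, mul(Z, SSSZ)), mul(SZ, SSZ)))))))
  [25] S(S(S(S(add(S(add(SZ, mul(Z, SSZ))), mul(add(Z, mul(Z, SSSZ)), mul(SZ, SSZ)))))))
  [26] S(S(S(S(S(add(add(SZ, mul(Z, SSZ)), mul(add(Z, mul(Z, SSSZ)), mul(SZ, SSZ))))))))
  [27] S(S(S(S(S(add(S(add(Z, mul(Z, SSZ))), mul(add(Z, mul(Z, SSSZ)), mul(SZ, SSZ))))))))
  [28] S(S(S(S(S(S(add(add(Z, mul(Z, SSZ)), mul(add(Z, mul(Z, SSSZ)), mul(SZ, SSZ)))))))))
  [29] S(S(S(S(S(S(add(mul(Z, SSZ), mul(add(Z, mul(Z, SSSZ)), mul(SZ, SSZ)))))))))
  [30] S(S(S(S(S(S(add(Z, mul(add(Z, mul(Z, SSSZ)), mul(SZ, SSZ)))))))))
  [31] S(S(S(S(S(S(mul(add(Z, mul(Z, SSSZ)), mul(SZ, SSZ))))))))
  [32] S(S(S(S(S(S(mul(mul(Z, SSSZ), mul(SZ, SSZ))))))))
  [33] S(S(S(S(S(S(mul(Z, mul(SZ, SSZ))))))))
  [34] S^6(Z)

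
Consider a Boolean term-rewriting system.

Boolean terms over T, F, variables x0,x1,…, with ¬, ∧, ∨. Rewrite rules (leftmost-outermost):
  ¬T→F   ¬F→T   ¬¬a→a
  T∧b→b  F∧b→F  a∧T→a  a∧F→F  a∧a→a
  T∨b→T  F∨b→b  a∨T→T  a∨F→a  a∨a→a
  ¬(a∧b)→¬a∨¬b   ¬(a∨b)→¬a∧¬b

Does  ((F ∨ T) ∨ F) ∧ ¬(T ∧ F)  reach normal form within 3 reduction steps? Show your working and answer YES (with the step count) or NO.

Answer: NO — after 3 steps the term is ¬(T ∧ F), not yet normal

Working:
  start: ((F ∨ T) ∨ F) ∧ ¬(T ∧ F)
  step 1: (F ∨ T) ∧ ¬(T ∧ F)
  step 2: T ∧ ¬(T ∧ F)
  step 3: ¬(T ∧ F)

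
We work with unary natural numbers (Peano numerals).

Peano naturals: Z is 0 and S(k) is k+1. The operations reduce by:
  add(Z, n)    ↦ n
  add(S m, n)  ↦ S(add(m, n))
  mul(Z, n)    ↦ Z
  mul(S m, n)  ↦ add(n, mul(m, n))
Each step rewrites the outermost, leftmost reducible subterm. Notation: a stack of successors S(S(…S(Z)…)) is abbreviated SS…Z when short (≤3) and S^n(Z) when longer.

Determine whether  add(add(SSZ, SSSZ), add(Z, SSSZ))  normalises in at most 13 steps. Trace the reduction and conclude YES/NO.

Answer: YES — reaches normal form S^8(Z) in 10 ≤ 13 steps

Reduction:
  start: add(add(SSZ, SSSZ), add(Z, SSSZ))
  [1] add(S(add(SZ, SSSZ)), add(Z, SSSZ))
  [2] S(add(add(SZ, SSSZ), add(Z, SSSZ)))
  [3] S(add(S(add(Z, SSSZ)), add(Z, SSSZ)))
  [4] S(S(add(add(Z, SSSZ), add(Z, SSSZ))))
  [5] S(S(add(SSSZ, add(Z, SSSZ))))
  [6] S(S(S(add(SSZ, add(Z, SSSZ)))))
  [7] S(S(S(S(add(SZ, add(Z, SSSZ))))))
  [8] S(S(S(S(S(add(Z, add(Z, SSSZ)))))))
  [9] S(S(S(S(S(add(Z, SSSZ))))))
  [10] S^8(Z)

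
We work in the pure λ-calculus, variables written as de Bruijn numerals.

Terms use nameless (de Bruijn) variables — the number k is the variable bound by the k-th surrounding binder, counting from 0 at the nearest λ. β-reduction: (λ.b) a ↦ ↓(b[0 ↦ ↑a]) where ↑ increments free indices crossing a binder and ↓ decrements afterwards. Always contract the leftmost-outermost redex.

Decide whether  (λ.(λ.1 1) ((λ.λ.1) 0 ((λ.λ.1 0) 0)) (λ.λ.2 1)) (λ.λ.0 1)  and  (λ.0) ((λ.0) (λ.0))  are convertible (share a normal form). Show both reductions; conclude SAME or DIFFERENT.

Term A:
  start: (λ.(λ.1 1) ((λ.λ.1) 0 ((λ.λ.1 0) 0)) (λ.λ.2 1)) (λ.λ.0 1)
  [1] (λ.(λ.λ.0 1) (λ.λ.0 1)) ((λ.λ.1) (λ.λ.0 1) ((λ.λ.1 0) (λ.λ.0 1))) (λ.λ.(λ.λ.0 1) 1)
  [2] (λ.λ.0 1) (λ.λ.0 1) (λ.λ.(λ.λ.0 1) 1)
  [3] (λ.0 (λ.λ.0 1)) (λ.λ.(λ.λ.0 1) 1)
  [4] (λ.λ.(λ.λ.0 1) 1) (λ.λ.0 1)
  [5] λ.(λ.λ.0 1) (λ.λ.0 1)
  [6] λ.λ.0 (λ.λ.0 1)

Term B:
  start: (λ.0) ((λ.0) (λ.0))
  [1] (λ.0) (λ.0)
  [2] λ.0

Answer: DIFFERENT — A ⇓ λ.λ.0 (λ.λ.0 1), B ⇓ λ.0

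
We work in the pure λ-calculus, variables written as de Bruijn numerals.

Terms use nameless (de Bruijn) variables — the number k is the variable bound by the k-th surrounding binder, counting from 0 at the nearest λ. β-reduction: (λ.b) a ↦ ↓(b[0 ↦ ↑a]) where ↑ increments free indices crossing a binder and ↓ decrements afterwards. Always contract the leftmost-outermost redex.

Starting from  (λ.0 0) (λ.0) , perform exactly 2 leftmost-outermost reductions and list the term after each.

Answer: after 2 steps: λ.0

Derivation:
  start: (λ.0 0) (λ.0)
  →1  (λ.0) (λ.0)
  →2  λ.0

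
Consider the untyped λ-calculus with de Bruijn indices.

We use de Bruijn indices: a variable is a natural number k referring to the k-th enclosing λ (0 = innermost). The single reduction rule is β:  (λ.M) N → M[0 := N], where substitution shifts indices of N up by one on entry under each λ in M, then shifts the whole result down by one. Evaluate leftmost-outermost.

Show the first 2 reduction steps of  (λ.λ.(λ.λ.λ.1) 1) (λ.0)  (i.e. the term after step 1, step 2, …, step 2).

  start: (λ.λ.(λ.λ.λ.1) 1) (λ.0)
  [1] λ.(λ.λ.λ.1) (λ.0)
  [2] λ.λ.λ.1

Answer: after 2 steps: λ.λ.λ.1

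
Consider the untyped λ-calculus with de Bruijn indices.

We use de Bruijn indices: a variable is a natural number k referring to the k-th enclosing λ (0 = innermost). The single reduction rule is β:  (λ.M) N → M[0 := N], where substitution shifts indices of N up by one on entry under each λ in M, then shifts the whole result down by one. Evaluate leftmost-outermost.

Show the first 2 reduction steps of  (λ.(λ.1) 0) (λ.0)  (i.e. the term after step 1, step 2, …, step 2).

  start: (λ.(λ.1) 0) (λ.0)
  →1  (λ.λ.0) (λ.0)
  →2  λ.0

Answer: after 2 steps: λ.0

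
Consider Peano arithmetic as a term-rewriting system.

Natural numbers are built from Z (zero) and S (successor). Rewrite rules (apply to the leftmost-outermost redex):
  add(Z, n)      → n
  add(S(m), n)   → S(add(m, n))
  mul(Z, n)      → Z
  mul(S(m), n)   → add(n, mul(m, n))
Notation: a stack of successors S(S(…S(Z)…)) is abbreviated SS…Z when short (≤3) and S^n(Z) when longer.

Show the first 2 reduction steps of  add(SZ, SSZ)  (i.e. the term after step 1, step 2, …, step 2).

  start: add(SZ, SSZ)
  step 1: S(add(Z, SSZ))
  step 2: SSSZ

Answer: after 2 steps: SSSZ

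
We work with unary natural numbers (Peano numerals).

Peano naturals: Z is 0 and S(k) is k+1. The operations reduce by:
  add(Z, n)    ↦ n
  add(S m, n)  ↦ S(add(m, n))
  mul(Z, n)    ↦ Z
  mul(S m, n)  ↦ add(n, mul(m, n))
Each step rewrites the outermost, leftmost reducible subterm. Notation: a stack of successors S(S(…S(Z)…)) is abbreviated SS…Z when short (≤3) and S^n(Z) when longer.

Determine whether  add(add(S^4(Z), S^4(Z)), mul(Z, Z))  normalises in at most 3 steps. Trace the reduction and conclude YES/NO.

  start: add(add(S^4(Z), S^4(Z)), mul(Z, Z))
  step 1: add(S(add(SSSZ, S^4(Z))), mul(Z, Z))
  step 2: S(add(add(SSSZ, S^4(Z)), mul(Z, Z)))
  step 3: S(add(S(add(SSZ, S^4(Z))), mul(Z, Z)))

Answer: NO — after 3 steps the term is S(add(S(add(SSZ, S^4(Z))), mul(Z, Z))), not yet normal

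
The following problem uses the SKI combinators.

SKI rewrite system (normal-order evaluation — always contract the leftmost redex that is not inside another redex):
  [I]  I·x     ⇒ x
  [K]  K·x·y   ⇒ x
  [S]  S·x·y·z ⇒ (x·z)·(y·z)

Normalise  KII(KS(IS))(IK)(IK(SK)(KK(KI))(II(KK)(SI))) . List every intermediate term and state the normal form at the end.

  start: KII(KS(IS))(IK)(IK(SK)(KK(KI))(II(KK)(SI)))
  step 1: I(KS(IS))(IK)(IK(SK)(KK(KI))(II(KK)(SI)))
  step 2: KS(IS)(IK)(IK(SK)(KK(KI))(II(KK)(SI)))
  step 3: S(IK)(IK(SK)(KK(KI))(II(KK)(SI)))
  step 4: SK(IK(SK)(KK(KI))(II(KK)(SI)))
  step 5: SK(K(SK)(KK(KI))(II(KK)(SI)))
  step 6: SK(SK(II(KK)(SI)))
  step 7: SK(SK(I(KK)(SI)))
  step 8: SK(SK(KK(SI)))
  step 9: SK(SKK)

Answer: normal form = SK(SKK)  (in 9 steps)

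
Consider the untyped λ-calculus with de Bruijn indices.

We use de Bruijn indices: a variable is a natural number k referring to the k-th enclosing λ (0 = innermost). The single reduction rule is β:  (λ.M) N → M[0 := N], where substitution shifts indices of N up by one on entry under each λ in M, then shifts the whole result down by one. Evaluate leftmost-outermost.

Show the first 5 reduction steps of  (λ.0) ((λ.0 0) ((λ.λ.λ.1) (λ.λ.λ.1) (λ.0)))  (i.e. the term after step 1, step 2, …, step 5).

  start: (λ.0) ((λ.0 0) ((λ.λ.λ.1) (λ.λ.λ.1) (λ.0)))
  [1] (λ.0 0) ((λ.λ.λ.1) (λ.λ.λ.1) (λ.0))
  [2] (λ.λ.λ.1) (λ.λ.λ.1) (λ.0) ((λ.λ.λ.1) (λ.λ.λ.1) (λ.0))
  [3] (λ.λ.1) (λ.0) ((λ.λ.λ.1) (λ.λ.λ.1) (λ.0))
  [4] (λ.λ.0) ((λ.λ.λ.1) (λ.λ.λ.1) (λ.0))
  [5] λ.0

Answer: after 5 steps: λ.0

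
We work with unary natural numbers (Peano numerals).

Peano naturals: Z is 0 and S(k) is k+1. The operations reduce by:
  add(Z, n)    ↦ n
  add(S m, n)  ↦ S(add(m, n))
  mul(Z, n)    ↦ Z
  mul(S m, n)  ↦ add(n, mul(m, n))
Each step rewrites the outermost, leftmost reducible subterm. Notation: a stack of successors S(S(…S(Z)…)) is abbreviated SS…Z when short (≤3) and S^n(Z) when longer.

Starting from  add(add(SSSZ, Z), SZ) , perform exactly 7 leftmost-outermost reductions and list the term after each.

  start: add(add(SSSZ, Z), SZ)
  →1  add(S(add(SSZ, Z)), SZ)
  →2  S(add(add(SSZ, Z), SZ))
  →3  S(add(S(add(SZ, Z)), SZ))
  →4  S(S(add(add(SZ, Z), SZ)))
  →5  S(S(add(S(add(Z, Z)), SZ)))
  →6  S(S(S(add(add(Z, Z), SZ))))
  →7  S(S(S(add(Z, SZ))))

Answer: after 7 steps: S(S(S(add(Z, SZ))))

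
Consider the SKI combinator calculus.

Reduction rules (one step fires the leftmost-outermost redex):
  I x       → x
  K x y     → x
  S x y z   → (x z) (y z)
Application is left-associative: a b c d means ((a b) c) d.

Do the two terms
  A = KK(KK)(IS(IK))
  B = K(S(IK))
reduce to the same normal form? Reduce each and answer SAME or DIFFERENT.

Answer: SAME — A ⇓ K(SK), B ⇓ K(SK)

Derivation:
Term A:
  start: KK(KK)(IS(IK))
  →1  K(IS(IK))
  →2  K(S(IK))
  →3  K(SK)

Term B:
  start: K(S(IK))
  →1  K(SK)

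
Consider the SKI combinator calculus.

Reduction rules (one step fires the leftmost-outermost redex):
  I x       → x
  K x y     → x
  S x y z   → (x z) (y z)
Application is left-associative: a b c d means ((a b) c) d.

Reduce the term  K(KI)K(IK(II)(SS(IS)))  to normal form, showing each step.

  start: K(KI)K(IK(II)(SS(IS)))
  [1] KI(IK(II)(SS(IS)))
  [2] I

Answer: normal form = I  (in 2 steps)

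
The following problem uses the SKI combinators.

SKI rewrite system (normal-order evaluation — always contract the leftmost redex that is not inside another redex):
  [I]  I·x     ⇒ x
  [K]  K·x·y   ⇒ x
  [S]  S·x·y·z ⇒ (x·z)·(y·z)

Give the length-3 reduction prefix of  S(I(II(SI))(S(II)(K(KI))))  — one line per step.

Answer: after 3 steps: S(SI(S(II)(K(KI))))

Working:
  start: S(I(II(SI))(S(II)(K(KI))))
  →1  S(II(SI)(S(II)(K(KI))))
  →2  S(I(SI)(S(II)(K(KI))))
  →3  S(SI(S(II)(K(KI))))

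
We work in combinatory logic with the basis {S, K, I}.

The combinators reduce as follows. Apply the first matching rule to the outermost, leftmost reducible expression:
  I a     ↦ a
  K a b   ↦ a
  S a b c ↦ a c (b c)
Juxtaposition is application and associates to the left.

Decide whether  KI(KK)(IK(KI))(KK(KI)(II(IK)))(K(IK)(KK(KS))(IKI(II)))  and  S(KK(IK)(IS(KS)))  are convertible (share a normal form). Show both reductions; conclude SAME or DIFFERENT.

Term A:
  start: KI(KK)(IK(KI))(KK(KI)(II(IK)))(K(IK)(KK(KS))(IKI(II)))
  step 1: I(IK(KI))(KK(KI)(II(IK)))(K(IK)(KK(KS))(IKI(II)))
  step 2: IK(KI)(KK(KI)(II(IK)))(K(IK)(KK(KS))(IKI(II)))
  step 3: K(KI)(KK(KI)(II(IK)))(K(IK)(KK(KS))(IKI(II)))
  step 4: KI(K(IK)(KK(KS))(IKI(II)))
  step 5: I

Term B:
  start: S(KK(IK)(IS(KS)))
  step 1: S(K(IS(KS)))
  step 2: S(K(S(KS)))

Answer: DIFFERENT — A ⇓ I, B ⇓ S(K(S(KS)))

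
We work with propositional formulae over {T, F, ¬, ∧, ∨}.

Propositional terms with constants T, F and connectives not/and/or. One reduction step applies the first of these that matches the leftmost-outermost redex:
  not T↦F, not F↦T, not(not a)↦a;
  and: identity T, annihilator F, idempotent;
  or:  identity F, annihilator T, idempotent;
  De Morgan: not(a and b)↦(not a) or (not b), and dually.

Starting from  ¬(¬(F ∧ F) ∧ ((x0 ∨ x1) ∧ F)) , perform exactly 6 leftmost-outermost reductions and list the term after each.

Answer: after 6 steps: (¬x0 ∧ ¬x1) ∨ ¬F

Reduction:
  start: ¬(¬(F ∧ F) ∧ ((x0 ∨ x1) ∧ F))
  step 1: ¬¬(F ∧ F) ∨ ¬((x0 ∨ x1) ∧ F)
  step 2: (F ∧ F) ∨ ¬((x0 ∨ x1) ∧ F)
  step 3: F ∨ ¬((x0 ∨ x1) ∧ F)
  step 4: ¬((x0 ∨ x1) ∧ F)
  step 5: ¬(x0 ∨ x1) ∨ ¬F
  step 6: (¬x0 ∧ ¬x1) ∨ ¬F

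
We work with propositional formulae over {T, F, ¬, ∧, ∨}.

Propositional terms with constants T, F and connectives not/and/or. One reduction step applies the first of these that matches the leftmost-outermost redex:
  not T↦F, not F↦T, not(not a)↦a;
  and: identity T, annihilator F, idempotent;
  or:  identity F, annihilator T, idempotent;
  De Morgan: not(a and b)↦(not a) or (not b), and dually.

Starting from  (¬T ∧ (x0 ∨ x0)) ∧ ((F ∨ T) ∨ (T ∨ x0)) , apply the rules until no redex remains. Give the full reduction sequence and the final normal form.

Answer: normal form = F  (in 3 steps)

Derivation:
  start: (¬T ∧ (x0 ∨ x0)) ∧ ((F ∨ T) ∨ (T ∨ x0))
  step 1: (F ∧ (x0 ∨ x0)) ∧ ((F ∨ T) ∨ (T ∨ x0))
  step 2: F ∧ ((F ∨ T) ∨ (T ∨ x0))
  step 3: F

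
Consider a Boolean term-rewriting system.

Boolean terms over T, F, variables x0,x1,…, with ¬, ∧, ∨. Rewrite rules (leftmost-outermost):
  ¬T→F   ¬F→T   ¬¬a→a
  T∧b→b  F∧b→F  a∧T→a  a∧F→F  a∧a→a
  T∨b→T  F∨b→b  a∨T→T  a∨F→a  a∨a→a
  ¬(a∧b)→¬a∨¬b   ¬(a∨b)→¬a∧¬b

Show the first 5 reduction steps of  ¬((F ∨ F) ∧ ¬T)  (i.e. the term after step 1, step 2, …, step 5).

Answer: after 5 steps: T

Reduction:
  start: ¬((F ∨ F) ∧ ¬T)
  step 1: ¬(F ∨ F) ∨ ¬¬T
  step 2: (¬F ∧ ¬F) ∨ ¬¬T
  step 3: ¬F ∨ ¬¬T
  step 4: T ∨ ¬¬T
  step 5: T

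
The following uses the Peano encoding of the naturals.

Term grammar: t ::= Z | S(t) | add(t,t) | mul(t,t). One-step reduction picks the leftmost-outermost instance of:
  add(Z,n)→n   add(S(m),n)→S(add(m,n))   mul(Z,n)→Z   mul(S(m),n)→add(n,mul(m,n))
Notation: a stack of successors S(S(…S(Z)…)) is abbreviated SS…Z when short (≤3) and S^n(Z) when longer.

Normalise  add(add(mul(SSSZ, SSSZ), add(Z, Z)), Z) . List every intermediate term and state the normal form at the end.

Answer: normal form = S^9(Z)  (in 37 steps)

Derivation:
  start: add(add(mul(SSSZ, SSSZ), add(Z, Z)), Z)
  →1  add(add(add(SSSZ, mul(SSZ, SSSZ)), add(Z, Z)), Z)
  →2  add(add(S(add(SSZ, mul(SSZ, SSSZ))), add(Z, Z)), Z)
  →3  add(S(add(add(SSZ, mul(SSZ, SSSZ)), add(Z, Z))), Z)
  →4  S(add(add(add(SSZ, mul(SSZ, SSSZ)), add(Z, Z)), Z))
  →5  S(add(add(S(add(SZ, mul(SSZ, SSSZ))), add(Z, Z)), Z))
  →6  S(add(S(add(add(SZ, mul(SSZ, SSSZ)), add(Z, Z))), Z))
  →7  S(S(add(add(add(SZ, mul(SSZ, SSSZ)), add(Z, Z)), Z)))
  →8  S(S(add(add(S(add(Z, mul(SSZ, SSSZ))), add(Z, Z)), Z)))
  →9  S(S(add(S(add(add(Z, mul(SSZ, SSSZ)), add(Z, Z))), Z)))
  →10  S(S(S(add(add(add(Z, mul(SSZ, SSSZ)), add(Z, Z)), Z))))
  →11  S(S(S(add(add(mul(SSZ, SSSZ), add(Z, Z)), Z))))
  →12  S(S(S(add(add(add(SSSZ, mul(SZ, SSSZ)), add(Z, Z)), Z))))
  →13  S(S(S(add(add(S(add(SSZ, mul(SZ, SSSZ))), add(Z, Z)), Z))))
  →14  S(S(S(add(S(add(add(SSZ, mul(SZ, SSSZ)), add(Z, Z))), Z))))
  →15  S(S(S(S(add(add(add(SSZ, mul(SZ, SSSZ)), add(Z, Z)), Z)))))
  →16  S(S(S(S(add(add(S(add(SZ, mul(SZ, SSSZ))), add(Z, Z)), Z)))))
  →17  S(S(S(S(add(S(add(add(SZ, mul(SZ, SSSZ)), add(Z, Z))), Z)))))
  →18  S(S(S(S(S(add(add(add(SZ, mul(SZ, SSSZ)), add(Z, Z)), Z))))))
  →19  S(S(S(S(S(add(add(S(add(Z, mul(SZ, SSSZ))), add(Z, Z)), Z))))))
  →20  S(S(S(S(S(add(S(add(add(Z, mul(SZ, SSSZ)), add(Z, Z))), Z))))))
  →21  S(S(S(S(S(S(add(add(add(Z, mul(SZ, SSSZ)), add(Z, Z)), Z)))))))
  →22  S(S(S(S(S(S(add(add(mul(SZ, SSSZ), add(Z, Z)), Z)))))))
  →23  S(S(S(S(S(S(add(add(add(SSSZ, mul(Z, SSSZ)), add(Z, Z)), Z)))))))
  →24  S(S(S(S(S(S(add(add(S(add(SSZ, mul(Z, SSSZ))), add(Z, Z)), Z)))))))
  →25  S(S(S(S(S(S(add(S(add(add(SSZ, mul(Z, SSSZ)), add(Z, Z))), Z)))))))
  →26  S(S(S(S(S(S(S(add(add(add(SSZ, mul(Z, SSSZ)), add(Z, Z)), Z))))))))
  →27  S(S(S(S(S(S(S(add(add(S(add(SZ, mul(Z, SSSZ))), add(Z, Z)), Z))))))))
  →28  S(S(S(S(S(S(S(add(S(add(add(SZ, mul(Z, SSSZ)), add(Z, Z))), Z))))))))
  →29  S(S(S(S(S(S(S(S(add(add(add(SZ, mul(Z, SSSZ)), add(Z, Z)), Z)))))))))
  →30  S(S(S(S(S(S(S(S(add(add(S(add(Z, mul(Z, SSSZ))), add(Z, Z)), Z)))))))))
  →31  S(S(S(S(S(S(S(S(add(S(add(add(Z, mul(Z, SSSZ)), add(Z, Z))), Z)))))))))
  →32  S(S(S(S(S(S(S(S(S(add(add(add(Z, mul(Z, SSSZ)), add(Z, Z)), Z))))))))))
  →33  S(S(S(S(S(S(S(S(S(add(add(mul(Z, SSSZ), add(Z, Z)), Z))))))))))
  →34  S(S(S(S(S(S(S(S(S(add(add(Z, add(Z, Z)), Z))))))))))
  →35  S(S(S(S(S(S(S(S(S(add(add(Z, Z), Z))))))))))
  →36  S(S(S(S(S(S(S(S(S(add(Z, Z))))))))))
  →37  S^9(Z)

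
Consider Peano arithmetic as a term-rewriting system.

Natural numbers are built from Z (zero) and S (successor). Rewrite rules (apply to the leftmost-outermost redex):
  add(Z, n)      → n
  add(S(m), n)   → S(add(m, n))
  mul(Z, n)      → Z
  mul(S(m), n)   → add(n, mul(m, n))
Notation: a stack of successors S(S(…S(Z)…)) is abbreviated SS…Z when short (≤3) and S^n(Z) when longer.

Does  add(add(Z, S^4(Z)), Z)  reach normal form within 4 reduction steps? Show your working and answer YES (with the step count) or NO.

Answer: NO — after 4 steps the term is S(S(S(add(SZ, Z)))), not yet normal

Working:
  start: add(add(Z, S^4(Z)), Z)
  [1] add(S^4(Z), Z)
  [2] S(add(SSSZ, Z))
  [3] S(S(add(SSZ, Z)))
  [4] S(S(S(add(SZ, Z))))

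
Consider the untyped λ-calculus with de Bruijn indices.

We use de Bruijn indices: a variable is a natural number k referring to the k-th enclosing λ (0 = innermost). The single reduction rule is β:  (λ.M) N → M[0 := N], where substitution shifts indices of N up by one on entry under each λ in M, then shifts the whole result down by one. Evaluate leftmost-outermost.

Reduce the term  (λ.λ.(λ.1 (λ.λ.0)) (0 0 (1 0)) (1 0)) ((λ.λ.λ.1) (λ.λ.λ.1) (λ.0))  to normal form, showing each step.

Answer: normal form = λ.0 (λ.λ.0) (λ.0)  (in 5 steps)

Reduction:
  start: (λ.λ.(λ.1 (λ.λ.0)) (0 0 (1 0)) (1 0)) ((λ.λ.λ.1) (λ.λ.λ.1) (λ.0))
  →1  λ.(λ.1 (λ.λ.0)) (0 0 ((λ.λ.λ.1) (λ.λ.λ.1) (λ.0) 0)) ((λ.λ.λ.1) (λ.λ.λ.1) (λ.0) 0)
  →2  λ.0 (λ.λ.0) ((λ.λ.λ.1) (λ.λ.λ.1) (λ.0) 0)
  →3  λ.0 (λ.λ.0) ((λ.λ.1) (λ.0) 0)
  →4  λ.0 (λ.λ.0) ((λ.λ.0) 0)
  →5  λ.0 (λ.λ.0) (λ.0)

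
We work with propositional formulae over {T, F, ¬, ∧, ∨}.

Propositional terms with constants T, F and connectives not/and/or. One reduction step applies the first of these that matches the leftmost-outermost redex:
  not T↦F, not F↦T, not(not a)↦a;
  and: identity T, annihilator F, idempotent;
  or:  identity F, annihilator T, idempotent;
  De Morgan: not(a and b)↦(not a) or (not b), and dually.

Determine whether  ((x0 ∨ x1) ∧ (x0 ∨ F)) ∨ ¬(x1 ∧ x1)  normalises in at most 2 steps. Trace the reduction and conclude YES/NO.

Answer: NO — after 2 steps the term is ((x0 ∨ x1) ∧ x0) ∨ (¬x1 ∨ ¬x1), not yet normal

Derivation:
  start: ((x0 ∨ x1) ∧ (x0 ∨ F)) ∨ ¬(x1 ∧ x1)
  →1  ((x0 ∨ x1) ∧ x0) ∨ ¬(x1 ∧ x1)
  →2  ((x0 ∨ x1) ∧ x0) ∨ (¬x1 ∨ ¬x1)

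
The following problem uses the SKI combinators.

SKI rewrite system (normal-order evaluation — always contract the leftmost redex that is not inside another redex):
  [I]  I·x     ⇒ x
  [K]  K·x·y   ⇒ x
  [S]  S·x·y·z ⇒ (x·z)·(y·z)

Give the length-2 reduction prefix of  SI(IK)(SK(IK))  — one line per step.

  start: SI(IK)(SK(IK))
  [1] I(SK(IK))(IK(SK(IK)))
  [2] SK(IK)(IK(SK(IK)))

Answer: after 2 steps: SK(IK)(IK(SK(IK)))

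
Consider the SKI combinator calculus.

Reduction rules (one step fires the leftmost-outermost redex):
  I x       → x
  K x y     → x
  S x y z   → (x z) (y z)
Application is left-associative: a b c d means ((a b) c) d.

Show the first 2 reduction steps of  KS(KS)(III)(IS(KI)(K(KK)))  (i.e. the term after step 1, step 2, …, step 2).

  start: KS(KS)(III)(IS(KI)(K(KK)))
  →1  S(III)(IS(KI)(K(KK)))
  →2  S(II)(IS(KI)(K(KK)))

Answer: after 2 steps: S(II)(IS(KI)(K(KK)))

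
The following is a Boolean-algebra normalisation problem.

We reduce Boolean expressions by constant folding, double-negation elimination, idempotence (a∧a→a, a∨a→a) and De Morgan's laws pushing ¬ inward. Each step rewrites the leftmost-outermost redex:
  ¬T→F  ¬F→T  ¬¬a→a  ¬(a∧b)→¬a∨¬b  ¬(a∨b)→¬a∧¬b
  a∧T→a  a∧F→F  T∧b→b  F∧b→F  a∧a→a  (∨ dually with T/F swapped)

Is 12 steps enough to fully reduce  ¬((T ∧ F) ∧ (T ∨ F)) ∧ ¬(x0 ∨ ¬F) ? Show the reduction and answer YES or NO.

Answer: YES — reaches normal form F in 10 ≤ 12 steps

Derivation:
  start: ¬((T ∧ F) ∧ (T ∨ F)) ∧ ¬(x0 ∨ ¬F)
  step 1: (¬(T ∧ F) ∨ ¬(T ∨ F)) ∧ ¬(x0 ∨ ¬F)
  step 2: ((¬T ∨ ¬F) ∨ ¬(T ∨ F)) ∧ ¬(x0 ∨ ¬F)
  step 3: ((F ∨ ¬F) ∨ ¬(T ∨ F)) ∧ ¬(x0 ∨ ¬F)
  step 4: (¬F ∨ ¬(T ∨ F)) ∧ ¬(x0 ∨ ¬F)
  step 5: (T ∨ ¬(T ∨ F)) ∧ ¬(x0 ∨ ¬F)
  step 6: T ∧ ¬(x0 ∨ ¬F)
  step 7: ¬(x0 ∨ ¬F)
  step 8: ¬x0 ∧ ¬¬F
  step 9: ¬x0 ∧ F
  step 10: F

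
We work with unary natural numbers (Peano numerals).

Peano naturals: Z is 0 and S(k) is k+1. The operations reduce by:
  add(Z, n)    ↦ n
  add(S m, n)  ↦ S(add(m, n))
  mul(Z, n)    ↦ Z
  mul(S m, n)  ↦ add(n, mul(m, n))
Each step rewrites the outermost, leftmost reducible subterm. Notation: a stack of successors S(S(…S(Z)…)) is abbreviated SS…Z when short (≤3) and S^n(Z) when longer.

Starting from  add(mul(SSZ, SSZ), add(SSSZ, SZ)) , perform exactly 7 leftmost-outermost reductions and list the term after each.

Answer: after 7 steps: S(S(add(add(SSZ, mul(Z, SSZ)), add(SSSZ, SZ))))

Reduction:
  start: add(mul(SSZ, SSZ), add(SSSZ, SZ))
  step 1: add(add(SSZ, mul(SZ, SSZ)), add(SSSZ, SZ))
  step 2: add(S(add(SZ, mul(SZ, SSZ))), add(SSSZ, SZ))
  step 3: S(add(add(SZ, mul(SZ, SSZ)), add(SSSZ, SZ)))
  step 4: S(add(S(add(Z, mul(SZ, SSZ))), add(SSSZ, SZ)))
  step 5: S(S(add(add(Z, mul(SZ, SSZ)), add(SSSZ, SZ))))
  step 6: S(S(add(mul(SZ, SSZ), add(SSSZ, SZ))))
  step 7: S(S(add(add(SSZ, mul(Z, SSZ)), add(SSSZ, SZ))))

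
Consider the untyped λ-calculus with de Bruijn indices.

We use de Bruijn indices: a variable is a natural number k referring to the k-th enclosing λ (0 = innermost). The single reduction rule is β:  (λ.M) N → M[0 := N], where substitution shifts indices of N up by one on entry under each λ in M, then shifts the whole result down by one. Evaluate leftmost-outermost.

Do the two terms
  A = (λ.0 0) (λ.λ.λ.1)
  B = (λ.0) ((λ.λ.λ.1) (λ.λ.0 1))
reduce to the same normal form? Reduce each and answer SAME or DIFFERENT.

Term A:
  start: (λ.0 0) (λ.λ.λ.1)
  [1] (λ.λ.λ.1) (λ.λ.λ.1)
  [2] λ.λ.1

Term B:
  start: (λ.0) ((λ.λ.λ.1) (λ.λ.0 1))
  [1] (λ.λ.λ.1) (λ.λ.0 1)
  [2] λ.λ.1

Answer: SAME — A ⇓ λ.λ.1, B ⇓ λ.λ.1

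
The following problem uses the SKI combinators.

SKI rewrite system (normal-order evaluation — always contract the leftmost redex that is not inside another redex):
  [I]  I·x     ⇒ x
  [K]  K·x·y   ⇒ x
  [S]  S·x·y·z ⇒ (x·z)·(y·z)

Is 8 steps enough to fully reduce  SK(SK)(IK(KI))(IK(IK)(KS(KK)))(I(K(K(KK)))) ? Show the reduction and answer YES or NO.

Answer: YES — reaches normal form I in 5 ≤ 8 steps

Derivation:
  start: SK(SK)(IK(KI))(IK(IK)(KS(KK)))(I(K(K(KK))))
  [1] K(IK(KI))(SK(IK(KI)))(IK(IK)(KS(KK)))(I(K(K(KK))))
  [2] IK(KI)(IK(IK)(KS(KK)))(I(K(K(KK))))
  [3] K(KI)(IK(IK)(KS(KK)))(I(K(K(KK))))
  [4] KI(I(K(K(KK))))
  [5] I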